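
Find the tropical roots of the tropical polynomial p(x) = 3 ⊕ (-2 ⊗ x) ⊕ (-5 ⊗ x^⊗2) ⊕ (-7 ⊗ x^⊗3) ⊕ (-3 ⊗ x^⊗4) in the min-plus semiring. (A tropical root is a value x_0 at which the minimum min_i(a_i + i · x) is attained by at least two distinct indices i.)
Roots: {-4, 2, 3, 5}

Each tropical root is a break point of the lower envelope of the lines y = a_i + i · x (there are 5 lines, with slopes 0, 1, ..., 4). Only the lines that attain the minimum somewhere contribute to roots; other lines are dominated. Here the surviving (envelope) indices are i = 4, i = 3, i = 2, i = 1, i = 0.
Intersections between consecutive envelope lines give the roots: for adjacent envelope indices i < j the intersection is x = (a_i − a_j) / (j − i). Reading off the sorted break points: {-4, 2, 3, 5}.
Verification: at each break x_0, at least two indices attain the minimum of min_i(a_i + i · x_0).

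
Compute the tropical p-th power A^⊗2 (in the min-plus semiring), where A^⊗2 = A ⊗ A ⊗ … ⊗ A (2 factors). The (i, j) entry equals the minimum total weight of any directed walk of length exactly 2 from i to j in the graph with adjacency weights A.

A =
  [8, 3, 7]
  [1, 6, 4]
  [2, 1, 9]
A^⊗2 =
  [4, 8, 7]
  [6, 4, 8]
  [2, 5, 5]

Each entry (A^⊗2)_ij equals the minimum over all length-2 walks i = v_0 → v_1 → … → v_2 = j of Σ_t A[v_t][v_{t+1}]. For example, for (i, j) = (0, 2) we minimise over 3 possible intermediate vertex sequences; the minimum is 7, attained along the walk 0 → 1 → 2.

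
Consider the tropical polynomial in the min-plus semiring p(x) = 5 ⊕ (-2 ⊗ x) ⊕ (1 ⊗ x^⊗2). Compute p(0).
p(0) = -2

A tropical monomial a ⊗ x^⊗i evaluates to a + i · x. Evaluating each term at x = 0:
  Term 0 contributes 5 + 0 · 0 = 5
  Term 1 contributes -2 + 1 · 0 = -2
  Term 2 contributes 1 + 2 · 0 = 1
p(0) = ⊕ of these = min[5, -2, 1] = -2.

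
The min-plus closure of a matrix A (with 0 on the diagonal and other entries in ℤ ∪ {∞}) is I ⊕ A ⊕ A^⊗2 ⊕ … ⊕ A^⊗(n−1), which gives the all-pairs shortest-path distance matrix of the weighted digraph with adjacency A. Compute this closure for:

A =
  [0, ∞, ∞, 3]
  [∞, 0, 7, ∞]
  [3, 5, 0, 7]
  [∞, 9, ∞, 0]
Closure =
  [0, 12, 19, 3]
  [10, 0, 7, 13]
  [3, 5, 0, 6]
  [19, 9, 16, 0]

This is the Floyd-Warshall all-pairs shortest-path computation. For each intermediate vertex k = 0, 1, …, 3, update dist[i][j] ← min(dist[i][j], dist[i][k] + dist[k][j]). The final matrix gives, for each (i, j), the minimum total weight of any directed path from i to j (possibly empty when i = j).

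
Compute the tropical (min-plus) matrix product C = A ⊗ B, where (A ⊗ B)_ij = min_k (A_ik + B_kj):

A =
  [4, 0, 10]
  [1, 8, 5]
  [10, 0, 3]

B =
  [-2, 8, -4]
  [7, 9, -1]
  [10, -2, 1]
A ⊗ B =
  [2, 8, -1]
  [-1, 3, -3]
  [7, 1, -1]

Apply the min-plus product entry-by-entry:
  C[0][0] = min over k of (A[0][0] + B[0][0] = 4 + -2 = 2, A[0][1] + B[1][0] = 0 + 7 = 7, A[0][2] + B[2][0] = 10 + 10 = 20) = 2 (attained at k = 0)
  C[0][1] = min over k of (A[0][0] + B[0][1] = 4 + 8 = 12, A[0][1] + B[1][1] = 0 + 9 = 9, A[0][2] + B[2][1] = 10 + -2 = 8) = 8 (attained at k = 2)
  C[0][2] = min over k of (A[0][0] + B[0][2] = 4 + -4 = 0, A[0][1] + B[1][2] = 0 + -1 = -1, A[0][2] + B[2][2] = 10 + 1 = 11) = -1 (attained at k = 1)
  C[1][0] = min over k of (A[1][0] + B[0][0] = 1 + -2 = -1, A[1][1] + B[1][0] = 8 + 7 = 15, A[1][2] + B[2][0] = 5 + 10 = 15) = -1 (attained at k = 0)
  C[1][1] = min over k of (A[1][0] + B[0][1] = 1 + 8 = 9, A[1][1] + B[1][1] = 8 + 9 = 17, A[1][2] + B[2][1] = 5 + -2 = 3) = 3 (attained at k = 2)
  C[1][2] = min over k of (A[1][0] + B[0][2] = 1 + -4 = -3, A[1][1] + B[1][2] = 8 + -1 = 7, A[1][2] + B[2][2] = 5 + 1 = 6) = -3 (attained at k = 0)
  C[2][0] = min over k of (A[2][0] + B[0][0] = 10 + -2 = 8, A[2][1] + B[1][0] = 0 + 7 = 7, A[2][2] + B[2][0] = 3 + 10 = 13) = 7 (attained at k = 1)
  C[2][1] = min over k of (A[2][0] + B[0][1] = 10 + 8 = 18, A[2][1] + B[1][1] = 0 + 9 = 9, A[2][2] + B[2][1] = 3 + -2 = 1) = 1 (attained at k = 2)
  C[2][2] = min over k of (A[2][0] + B[0][2] = 10 + -4 = 6, A[2][1] + B[1][2] = 0 + -1 = -1, A[2][2] + B[2][2] = 3 + 1 = 4) = -1 (attained at k = 1)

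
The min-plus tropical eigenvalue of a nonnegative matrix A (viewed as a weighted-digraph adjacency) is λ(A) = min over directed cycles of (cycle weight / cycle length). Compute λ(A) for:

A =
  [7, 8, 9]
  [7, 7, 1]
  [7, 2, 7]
λ(A) = 3/2

Enumerate directed cycles and compute their means (weight / length). Sample:
  cycle 0 → 0: weight = 7, length = 1, mean = 7/1 ≈ 7.000
  cycle 1 → 1: weight = 7, length = 1, mean = 7/1 ≈ 7.000
  cycle 2 → 2: weight = 7, length = 1, mean = 7/1 ≈ 7.000
  cycle 0 → 1 → 0: weight = 15, length = 2, mean = 15/2 ≈ 7.500
  cycle 0 → 2 → 0: weight = 16, length = 2, mean = 16/2 ≈ 8.000
  cycle 1 → 0 → 1: weight = 15, length = 2, mean = 15/2 ≈ 7.500
Minimum mean = 1.500, attained e.g. along the cycle 1 → 2 → 1 with weight 3 and length 2. So λ(A) = 3/2 = 3/2.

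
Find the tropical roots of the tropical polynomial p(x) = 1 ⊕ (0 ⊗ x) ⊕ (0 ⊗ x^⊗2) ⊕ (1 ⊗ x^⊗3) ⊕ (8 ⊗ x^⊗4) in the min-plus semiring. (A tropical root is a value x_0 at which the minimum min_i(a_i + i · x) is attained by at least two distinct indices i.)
Roots: {-7, -1, 0, 1}

Each tropical root is a break point of the lower envelope of the lines y = a_i + i · x (there are 5 lines, with slopes 0, 1, ..., 4). Only the lines that attain the minimum somewhere contribute to roots; other lines are dominated. Here the surviving (envelope) indices are i = 4, i = 3, i = 2, i = 1, i = 0.
Intersections between consecutive envelope lines give the roots: for adjacent envelope indices i < j the intersection is x = (a_i − a_j) / (j − i). Reading off the sorted break points: {-7, -1, 0, 1}.
Verification: at each break x_0, at least two indices attain the minimum of min_i(a_i + i · x_0).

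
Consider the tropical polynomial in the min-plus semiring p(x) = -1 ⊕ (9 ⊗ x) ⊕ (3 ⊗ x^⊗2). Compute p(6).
p(6) = -1

A tropical monomial a ⊗ x^⊗i evaluates to a + i · x. Evaluating each term at x = 6:
  Term 0 contributes -1 + 0 · 6 = -1
  Term 1 contributes 9 + 1 · 6 = 15
  Term 2 contributes 3 + 2 · 6 = 15
p(6) = ⊕ of these = min[-1, 15, 15] = -1.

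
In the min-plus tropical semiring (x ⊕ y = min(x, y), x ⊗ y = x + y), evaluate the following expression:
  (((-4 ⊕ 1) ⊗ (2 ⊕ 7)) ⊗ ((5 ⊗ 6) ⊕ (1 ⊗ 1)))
(((-4 ⊕ 1) ⊗ (2 ⊕ 7)) ⊗ ((5 ⊗ 6) ⊕ (1 ⊗ 1))) = 0

Expand innermost to outermost. Recall ⊕ takes the minimum of its arguments and ⊗ takes their sum. Working out the expression (((-4 ⊕ 1) ⊗ (2 ⊕ 7)) ⊗ ((5 ⊗ 6) ⊕ (1 ⊗ 1))) gives 0.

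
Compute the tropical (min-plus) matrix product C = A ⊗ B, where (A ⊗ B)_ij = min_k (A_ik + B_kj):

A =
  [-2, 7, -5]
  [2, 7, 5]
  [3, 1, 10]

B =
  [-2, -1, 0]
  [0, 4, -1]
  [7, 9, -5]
A ⊗ B =
  [-4, -3, -10]
  [0, 1, 0]
  [1, 2, 0]

Apply the min-plus product entry-by-entry:
  C[0][0] = min over k of (A[0][0] + B[0][0] = -2 + -2 = -4, A[0][1] + B[1][0] = 7 + 0 = 7, A[0][2] + B[2][0] = -5 + 7 = 2) = -4 (attained at k = 0)
  C[0][1] = min over k of (A[0][0] + B[0][1] = -2 + -1 = -3, A[0][1] + B[1][1] = 7 + 4 = 11, A[0][2] + B[2][1] = -5 + 9 = 4) = -3 (attained at k = 0)
  C[0][2] = min over k of (A[0][0] + B[0][2] = -2 + 0 = -2, A[0][1] + B[1][2] = 7 + -1 = 6, A[0][2] + B[2][2] = -5 + -5 = -10) = -10 (attained at k = 2)
  C[1][0] = min over k of (A[1][0] + B[0][0] = 2 + -2 = 0, A[1][1] + B[1][0] = 7 + 0 = 7, A[1][2] + B[2][0] = 5 + 7 = 12) = 0 (attained at k = 0)
  C[1][1] = min over k of (A[1][0] + B[0][1] = 2 + -1 = 1, A[1][1] + B[1][1] = 7 + 4 = 11, A[1][2] + B[2][1] = 5 + 9 = 14) = 1 (attained at k = 0)
  C[1][2] = min over k of (A[1][0] + B[0][2] = 2 + 0 = 2, A[1][1] + B[1][2] = 7 + -1 = 6, A[1][2] + B[2][2] = 5 + -5 = 0) = 0 (attained at k = 2)
  C[2][0] = min over k of (A[2][0] + B[0][0] = 3 + -2 = 1, A[2][1] + B[1][0] = 1 + 0 = 1, A[2][2] + B[2][0] = 10 + 7 = 17) = 1 (attained at k = 0)
  C[2][1] = min over k of (A[2][0] + B[0][1] = 3 + -1 = 2, A[2][1] + B[1][1] = 1 + 4 = 5, A[2][2] + B[2][1] = 10 + 9 = 19) = 2 (attained at k = 0)
  C[2][2] = min over k of (A[2][0] + B[0][2] = 3 + 0 = 3, A[2][1] + B[1][2] = 1 + -1 = 0, A[2][2] + B[2][2] = 10 + -5 = 5) = 0 (attained at k = 1)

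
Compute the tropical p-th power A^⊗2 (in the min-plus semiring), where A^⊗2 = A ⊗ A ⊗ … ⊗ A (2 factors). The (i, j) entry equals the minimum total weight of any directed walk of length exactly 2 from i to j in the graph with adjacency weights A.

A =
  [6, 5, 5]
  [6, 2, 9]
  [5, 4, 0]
A^⊗2 =
  [10, 7, 5]
  [8, 4, 9]
  [5, 4, 0]

Each entry (A^⊗2)_ij equals the minimum over all length-2 walks i = v_0 → v_1 → … → v_2 = j of Σ_t A[v_t][v_{t+1}]. For example, for (i, j) = (0, 2) we minimise over 3 possible intermediate vertex sequences; the minimum is 5, attained along the walk 0 → 2 → 2.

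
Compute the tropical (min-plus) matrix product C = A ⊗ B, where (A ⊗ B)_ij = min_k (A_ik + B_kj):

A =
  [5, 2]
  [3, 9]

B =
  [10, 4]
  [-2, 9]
A ⊗ B =
  [0, 9]
  [7, 7]

Apply the min-plus product entry-by-entry:
  C[0][0] = min over k of (A[0][0] + B[0][0] = 5 + 10 = 15, A[0][1] + B[1][0] = 2 + -2 = 0) = 0 (attained at k = 1)
  C[0][1] = min over k of (A[0][0] + B[0][1] = 5 + 4 = 9, A[0][1] + B[1][1] = 2 + 9 = 11) = 9 (attained at k = 0)
  C[1][0] = min over k of (A[1][0] + B[0][0] = 3 + 10 = 13, A[1][1] + B[1][0] = 9 + -2 = 7) = 7 (attained at k = 1)
  C[1][1] = min over k of (A[1][0] + B[0][1] = 3 + 4 = 7, A[1][1] + B[1][1] = 9 + 9 = 18) = 7 (attained at k = 0)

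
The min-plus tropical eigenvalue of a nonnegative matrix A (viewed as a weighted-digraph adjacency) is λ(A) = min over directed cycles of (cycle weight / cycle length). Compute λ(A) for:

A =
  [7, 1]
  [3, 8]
λ(A) = 2

Enumerate directed cycles and compute their means (weight / length). Sample:
  cycle 0 → 0: weight = 7, length = 1, mean = 7/1 ≈ 7.000
  cycle 1 → 1: weight = 8, length = 1, mean = 8/1 ≈ 8.000
  cycle 0 → 1 → 0: weight = 4, length = 2, mean = 4/2 ≈ 2.000
  cycle 1 → 0 → 1: weight = 4, length = 2, mean = 4/2 ≈ 2.000
Minimum mean = 2.000, attained e.g. along the cycle 0 → 1 → 0 with weight 4 and length 2. So λ(A) = 4/2 = 2.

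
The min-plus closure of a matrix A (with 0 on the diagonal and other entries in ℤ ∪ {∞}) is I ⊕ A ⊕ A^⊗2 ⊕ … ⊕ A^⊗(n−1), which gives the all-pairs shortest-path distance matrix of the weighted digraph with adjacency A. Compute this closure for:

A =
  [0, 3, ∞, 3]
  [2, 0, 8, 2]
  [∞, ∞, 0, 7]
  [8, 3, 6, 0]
Closure =
  [0, 3, 9, 3]
  [2, 0, 8, 2]
  [12, 10, 0, 7]
  [5, 3, 6, 0]

This is the Floyd-Warshall all-pairs shortest-path computation. For each intermediate vertex k = 0, 1, …, 3, update dist[i][j] ← min(dist[i][j], dist[i][k] + dist[k][j]). The final matrix gives, for each (i, j), the minimum total weight of any directed path from i to j (possibly empty when i = j).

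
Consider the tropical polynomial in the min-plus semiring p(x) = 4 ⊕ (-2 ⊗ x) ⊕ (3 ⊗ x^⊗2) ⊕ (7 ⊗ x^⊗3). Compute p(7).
p(7) = 4

A tropical monomial a ⊗ x^⊗i evaluates to a + i · x. Evaluating each term at x = 7:
  Term 0 contributes 4 + 0 · 7 = 4
  Term 1 contributes -2 + 1 · 7 = 5
  Term 2 contributes 3 + 2 · 7 = 17
  Term 3 contributes 7 + 3 · 7 = 28
p(7) = ⊕ of these = min[4, 5, 17, 28] = 4.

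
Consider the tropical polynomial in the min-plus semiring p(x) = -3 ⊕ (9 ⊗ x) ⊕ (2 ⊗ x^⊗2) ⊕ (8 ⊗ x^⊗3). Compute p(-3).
p(-3) = -4

A tropical monomial a ⊗ x^⊗i evaluates to a + i · x. Evaluating each term at x = -3:
  Term 0 contributes -3 + 0 · -3 = -3
  Term 1 contributes 9 + 1 · -3 = 6
  Term 2 contributes 2 + 2 · -3 = -4
  Term 3 contributes 8 + 3 · -3 = -1
p(-3) = ⊕ of these = min[-3, 6, -4, -1] = -4.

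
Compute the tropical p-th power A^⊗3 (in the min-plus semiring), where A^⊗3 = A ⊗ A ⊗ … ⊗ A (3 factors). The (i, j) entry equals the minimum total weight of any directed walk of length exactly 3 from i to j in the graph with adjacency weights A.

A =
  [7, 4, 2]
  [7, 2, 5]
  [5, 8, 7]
A^⊗3 =
  [13, 8, 9]
  [11, 6, 9]
  [12, 11, 14]

Each entry (A^⊗3)_ij equals the minimum over all length-3 walks i = v_0 → v_1 → … → v_3 = j of Σ_t A[v_t][v_{t+1}]. For example, for (i, j) = (0, 2) we minimise over 9 possible intermediate vertex sequences; the minimum is 9, attained along the walk 0 → 2 → 0 → 2.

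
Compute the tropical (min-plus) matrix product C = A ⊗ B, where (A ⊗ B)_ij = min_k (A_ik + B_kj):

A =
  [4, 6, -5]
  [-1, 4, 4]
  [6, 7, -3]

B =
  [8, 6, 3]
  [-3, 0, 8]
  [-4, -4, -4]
A ⊗ B =
  [-9, -9, -9]
  [0, 0, 0]
  [-7, -7, -7]

Apply the min-plus product entry-by-entry:
  C[0][0] = min over k of (A[0][0] + B[0][0] = 4 + 8 = 12, A[0][1] + B[1][0] = 6 + -3 = 3, A[0][2] + B[2][0] = -5 + -4 = -9) = -9 (attained at k = 2)
  C[0][1] = min over k of (A[0][0] + B[0][1] = 4 + 6 = 10, A[0][1] + B[1][1] = 6 + 0 = 6, A[0][2] + B[2][1] = -5 + -4 = -9) = -9 (attained at k = 2)
  C[0][2] = min over k of (A[0][0] + B[0][2] = 4 + 3 = 7, A[0][1] + B[1][2] = 6 + 8 = 14, A[0][2] + B[2][2] = -5 + -4 = -9) = -9 (attained at k = 2)
  C[1][0] = min over k of (A[1][0] + B[0][0] = -1 + 8 = 7, A[1][1] + B[1][0] = 4 + -3 = 1, A[1][2] + B[2][0] = 4 + -4 = 0) = 0 (attained at k = 2)
  C[1][1] = min over k of (A[1][0] + B[0][1] = -1 + 6 = 5, A[1][1] + B[1][1] = 4 + 0 = 4, A[1][2] + B[2][1] = 4 + -4 = 0) = 0 (attained at k = 2)
  C[1][2] = min over k of (A[1][0] + B[0][2] = -1 + 3 = 2, A[1][1] + B[1][2] = 4 + 8 = 12, A[1][2] + B[2][2] = 4 + -4 = 0) = 0 (attained at k = 2)
  C[2][0] = min over k of (A[2][0] + B[0][0] = 6 + 8 = 14, A[2][1] + B[1][0] = 7 + -3 = 4, A[2][2] + B[2][0] = -3 + -4 = -7) = -7 (attained at k = 2)
  C[2][1] = min over k of (A[2][0] + B[0][1] = 6 + 6 = 12, A[2][1] + B[1][1] = 7 + 0 = 7, A[2][2] + B[2][1] = -3 + -4 = -7) = -7 (attained at k = 2)
  C[2][2] = min over k of (A[2][0] + B[0][2] = 6 + 3 = 9, A[2][1] + B[1][2] = 7 + 8 = 15, A[2][2] + B[2][2] = -3 + -4 = -7) = -7 (attained at k = 2)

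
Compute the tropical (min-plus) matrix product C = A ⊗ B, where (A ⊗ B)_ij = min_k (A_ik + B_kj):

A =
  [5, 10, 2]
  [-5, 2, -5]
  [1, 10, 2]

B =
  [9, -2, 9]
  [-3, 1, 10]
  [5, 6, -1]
A ⊗ B =
  [7, 3, 1]
  [-1, -7, -6]
  [7, -1, 1]

Apply the min-plus product entry-by-entry:
  C[0][0] = min over k of (A[0][0] + B[0][0] = 5 + 9 = 14, A[0][1] + B[1][0] = 10 + -3 = 7, A[0][2] + B[2][0] = 2 + 5 = 7) = 7 (attained at k = 1)
  C[0][1] = min over k of (A[0][0] + B[0][1] = 5 + -2 = 3, A[0][1] + B[1][1] = 10 + 1 = 11, A[0][2] + B[2][1] = 2 + 6 = 8) = 3 (attained at k = 0)
  C[0][2] = min over k of (A[0][0] + B[0][2] = 5 + 9 = 14, A[0][1] + B[1][2] = 10 + 10 = 20, A[0][2] + B[2][2] = 2 + -1 = 1) = 1 (attained at k = 2)
  C[1][0] = min over k of (A[1][0] + B[0][0] = -5 + 9 = 4, A[1][1] + B[1][0] = 2 + -3 = -1, A[1][2] + B[2][0] = -5 + 5 = 0) = -1 (attained at k = 1)
  C[1][1] = min over k of (A[1][0] + B[0][1] = -5 + -2 = -7, A[1][1] + B[1][1] = 2 + 1 = 3, A[1][2] + B[2][1] = -5 + 6 = 1) = -7 (attained at k = 0)
  C[1][2] = min over k of (A[1][0] + B[0][2] = -5 + 9 = 4, A[1][1] + B[1][2] = 2 + 10 = 12, A[1][2] + B[2][2] = -5 + -1 = -6) = -6 (attained at k = 2)
  C[2][0] = min over k of (A[2][0] + B[0][0] = 1 + 9 = 10, A[2][1] + B[1][0] = 10 + -3 = 7, A[2][2] + B[2][0] = 2 + 5 = 7) = 7 (attained at k = 1)
  C[2][1] = min over k of (A[2][0] + B[0][1] = 1 + -2 = -1, A[2][1] + B[1][1] = 10 + 1 = 11, A[2][2] + B[2][1] = 2 + 6 = 8) = -1 (attained at k = 0)
  C[2][2] = min over k of (A[2][0] + B[0][2] = 1 + 9 = 10, A[2][1] + B[1][2] = 10 + 10 = 20, A[2][2] + B[2][2] = 2 + -1 = 1) = 1 (attained at k = 2)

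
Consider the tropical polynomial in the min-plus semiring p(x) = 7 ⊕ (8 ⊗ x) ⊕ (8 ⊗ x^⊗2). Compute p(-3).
p(-3) = 2

A tropical monomial a ⊗ x^⊗i evaluates to a + i · x. Evaluating each term at x = -3:
  Term 0 contributes 7 + 0 · -3 = 7
  Term 1 contributes 8 + 1 · -3 = 5
  Term 2 contributes 8 + 2 · -3 = 2
p(-3) = ⊕ of these = min[7, 5, 2] = 2.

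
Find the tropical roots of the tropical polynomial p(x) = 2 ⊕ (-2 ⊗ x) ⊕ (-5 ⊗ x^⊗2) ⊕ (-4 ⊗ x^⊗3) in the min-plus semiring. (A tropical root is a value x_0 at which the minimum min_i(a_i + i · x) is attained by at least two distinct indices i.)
Roots: {-1, 3, 4}

Each tropical root is a break point of the lower envelope of the lines y = a_i + i · x (there are 4 lines, with slopes 0, 1, ..., 3). Only the lines that attain the minimum somewhere contribute to roots; other lines are dominated. Here the surviving (envelope) indices are i = 3, i = 2, i = 1, i = 0.
Intersections between consecutive envelope lines give the roots: for adjacent envelope indices i < j the intersection is x = (a_i − a_j) / (j − i). Reading off the sorted break points: {-1, 3, 4}.
Verification: at each break x_0, at least two indices attain the minimum of min_i(a_i + i · x_0).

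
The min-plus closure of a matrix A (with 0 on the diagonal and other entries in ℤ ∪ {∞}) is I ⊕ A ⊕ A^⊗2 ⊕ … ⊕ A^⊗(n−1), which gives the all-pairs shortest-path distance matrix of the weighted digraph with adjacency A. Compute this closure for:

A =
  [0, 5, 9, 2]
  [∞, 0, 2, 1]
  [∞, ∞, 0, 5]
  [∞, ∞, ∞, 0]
Closure =
  [0, 5, 7, 2]
  [∞, 0, 2, 1]
  [∞, ∞, 0, 5]
  [∞, ∞, ∞, 0]

This is the Floyd-Warshall all-pairs shortest-path computation. For each intermediate vertex k = 0, 1, …, 3, update dist[i][j] ← min(dist[i][j], dist[i][k] + dist[k][j]). The final matrix gives, for each (i, j), the minimum total weight of any directed path from i to j (possibly empty when i = j).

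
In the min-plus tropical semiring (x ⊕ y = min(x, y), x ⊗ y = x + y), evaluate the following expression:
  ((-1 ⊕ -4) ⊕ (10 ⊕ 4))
((-1 ⊕ -4) ⊕ (10 ⊕ 4)) = -4

Expand innermost to outermost. Recall ⊕ takes the minimum of its arguments and ⊗ takes their sum. Working out the expression ((-1 ⊕ -4) ⊕ (10 ⊕ 4)) gives -4.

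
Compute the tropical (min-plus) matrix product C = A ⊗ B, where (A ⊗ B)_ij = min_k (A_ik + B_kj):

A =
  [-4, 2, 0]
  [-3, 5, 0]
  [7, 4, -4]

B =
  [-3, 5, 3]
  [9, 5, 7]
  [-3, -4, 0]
A ⊗ B =
  [-7, -4, -1]
  [-6, -4, 0]
  [-7, -8, -4]

Apply the min-plus product entry-by-entry:
  C[0][0] = min over k of (A[0][0] + B[0][0] = -4 + -3 = -7, A[0][1] + B[1][0] = 2 + 9 = 11, A[0][2] + B[2][0] = 0 + -3 = -3) = -7 (attained at k = 0)
  C[0][1] = min over k of (A[0][0] + B[0][1] = -4 + 5 = 1, A[0][1] + B[1][1] = 2 + 5 = 7, A[0][2] + B[2][1] = 0 + -4 = -4) = -4 (attained at k = 2)
  C[0][2] = min over k of (A[0][0] + B[0][2] = -4 + 3 = -1, A[0][1] + B[1][2] = 2 + 7 = 9, A[0][2] + B[2][2] = 0 + 0 = 0) = -1 (attained at k = 0)
  C[1][0] = min over k of (A[1][0] + B[0][0] = -3 + -3 = -6, A[1][1] + B[1][0] = 5 + 9 = 14, A[1][2] + B[2][0] = 0 + -3 = -3) = -6 (attained at k = 0)
  C[1][1] = min over k of (A[1][0] + B[0][1] = -3 + 5 = 2, A[1][1] + B[1][1] = 5 + 5 = 10, A[1][2] + B[2][1] = 0 + -4 = -4) = -4 (attained at k = 2)
  C[1][2] = min over k of (A[1][0] + B[0][2] = -3 + 3 = 0, A[1][1] + B[1][2] = 5 + 7 = 12, A[1][2] + B[2][2] = 0 + 0 = 0) = 0 (attained at k = 0)
  C[2][0] = min over k of (A[2][0] + B[0][0] = 7 + -3 = 4, A[2][1] + B[1][0] = 4 + 9 = 13, A[2][2] + B[2][0] = -4 + -3 = -7) = -7 (attained at k = 2)
  C[2][1] = min over k of (A[2][0] + B[0][1] = 7 + 5 = 12, A[2][1] + B[1][1] = 4 + 5 = 9, A[2][2] + B[2][1] = -4 + -4 = -8) = -8 (attained at k = 2)
  C[2][2] = min over k of (A[2][0] + B[0][2] = 7 + 3 = 10, A[2][1] + B[1][2] = 4 + 7 = 11, A[2][2] + B[2][2] = -4 + 0 = -4) = -4 (attained at k = 2)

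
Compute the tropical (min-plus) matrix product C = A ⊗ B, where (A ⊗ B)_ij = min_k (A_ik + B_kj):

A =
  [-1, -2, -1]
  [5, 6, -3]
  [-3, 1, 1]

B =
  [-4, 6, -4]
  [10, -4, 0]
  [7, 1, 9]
A ⊗ B =
  [-5, -6, -5]
  [1, -2, 1]
  [-7, -3, -7]

Apply the min-plus product entry-by-entry:
  C[0][0] = min over k of (A[0][0] + B[0][0] = -1 + -4 = -5, A[0][1] + B[1][0] = -2 + 10 = 8, A[0][2] + B[2][0] = -1 + 7 = 6) = -5 (attained at k = 0)
  C[0][1] = min over k of (A[0][0] + B[0][1] = -1 + 6 = 5, A[0][1] + B[1][1] = -2 + -4 = -6, A[0][2] + B[2][1] = -1 + 1 = 0) = -6 (attained at k = 1)
  C[0][2] = min over k of (A[0][0] + B[0][2] = -1 + -4 = -5, A[0][1] + B[1][2] = -2 + 0 = -2, A[0][2] + B[2][2] = -1 + 9 = 8) = -5 (attained at k = 0)
  C[1][0] = min over k of (A[1][0] + B[0][0] = 5 + -4 = 1, A[1][1] + B[1][0] = 6 + 10 = 16, A[1][2] + B[2][0] = -3 + 7 = 4) = 1 (attained at k = 0)
  C[1][1] = min over k of (A[1][0] + B[0][1] = 5 + 6 = 11, A[1][1] + B[1][1] = 6 + -4 = 2, A[1][2] + B[2][1] = -3 + 1 = -2) = -2 (attained at k = 2)
  C[1][2] = min over k of (A[1][0] + B[0][2] = 5 + -4 = 1, A[1][1] + B[1][2] = 6 + 0 = 6, A[1][2] + B[2][2] = -3 + 9 = 6) = 1 (attained at k = 0)
  C[2][0] = min over k of (A[2][0] + B[0][0] = -3 + -4 = -7, A[2][1] + B[1][0] = 1 + 10 = 11, A[2][2] + B[2][0] = 1 + 7 = 8) = -7 (attained at k = 0)
  C[2][1] = min over k of (A[2][0] + B[0][1] = -3 + 6 = 3, A[2][1] + B[1][1] = 1 + -4 = -3, A[2][2] + B[2][1] = 1 + 1 = 2) = -3 (attained at k = 1)
  C[2][2] = min over k of (A[2][0] + B[0][2] = -3 + -4 = -7, A[2][1] + B[1][2] = 1 + 0 = 1, A[2][2] + B[2][2] = 1 + 9 = 10) = -7 (attained at k = 0)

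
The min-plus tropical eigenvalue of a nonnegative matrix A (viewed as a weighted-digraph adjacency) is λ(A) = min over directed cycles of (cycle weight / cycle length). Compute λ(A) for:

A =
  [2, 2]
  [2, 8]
λ(A) = 2

Enumerate directed cycles and compute their means (weight / length). Sample:
  cycle 0 → 0: weight = 2, length = 1, mean = 2/1 ≈ 2.000
  cycle 1 → 1: weight = 8, length = 1, mean = 8/1 ≈ 8.000
  cycle 0 → 1 → 0: weight = 4, length = 2, mean = 4/2 ≈ 2.000
  cycle 1 → 0 → 1: weight = 4, length = 2, mean = 4/2 ≈ 2.000
Minimum mean = 2.000, attained e.g. along the cycle 0 → 0 with weight 2 and length 1. So λ(A) = 2/1 = 2.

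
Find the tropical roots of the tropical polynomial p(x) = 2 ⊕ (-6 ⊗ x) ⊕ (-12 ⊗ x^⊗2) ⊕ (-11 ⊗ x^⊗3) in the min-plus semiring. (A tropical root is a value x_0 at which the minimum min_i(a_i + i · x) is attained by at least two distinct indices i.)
Roots: {-1, 6, 8}

Each tropical root is a break point of the lower envelope of the lines y = a_i + i · x (there are 4 lines, with slopes 0, 1, ..., 3). Only the lines that attain the minimum somewhere contribute to roots; other lines are dominated. Here the surviving (envelope) indices are i = 3, i = 2, i = 1, i = 0.
Intersections between consecutive envelope lines give the roots: for adjacent envelope indices i < j the intersection is x = (a_i − a_j) / (j − i). Reading off the sorted break points: {-1, 6, 8}.
Verification: at each break x_0, at least two indices attain the minimum of min_i(a_i + i · x_0).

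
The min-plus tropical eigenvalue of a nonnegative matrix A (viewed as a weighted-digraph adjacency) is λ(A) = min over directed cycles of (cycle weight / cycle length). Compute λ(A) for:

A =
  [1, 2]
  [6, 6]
λ(A) = 1

Enumerate directed cycles and compute their means (weight / length). Sample:
  cycle 0 → 0: weight = 1, length = 1, mean = 1/1 ≈ 1.000
  cycle 1 → 1: weight = 6, length = 1, mean = 6/1 ≈ 6.000
  cycle 0 → 1 → 0: weight = 8, length = 2, mean = 8/2 ≈ 4.000
  cycle 1 → 0 → 1: weight = 8, length = 2, mean = 8/2 ≈ 4.000
Minimum mean = 1.000, attained e.g. along the cycle 0 → 0 with weight 1 and length 1. So λ(A) = 1/1 = 1.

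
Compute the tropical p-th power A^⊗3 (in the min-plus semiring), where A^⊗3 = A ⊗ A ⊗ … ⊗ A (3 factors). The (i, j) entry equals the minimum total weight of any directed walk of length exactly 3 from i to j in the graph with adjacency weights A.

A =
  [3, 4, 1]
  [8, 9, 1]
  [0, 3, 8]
A^⊗3 =
  [4, 5, 2]
  [4, 5, 2]
  [1, 4, 4]

Each entry (A^⊗3)_ij equals the minimum over all length-3 walks i = v_0 → v_1 → … → v_3 = j of Σ_t A[v_t][v_{t+1}]. For example, for (i, j) = (0, 2) we minimise over 9 possible intermediate vertex sequences; the minimum is 2, attained along the walk 0 → 2 → 0 → 2.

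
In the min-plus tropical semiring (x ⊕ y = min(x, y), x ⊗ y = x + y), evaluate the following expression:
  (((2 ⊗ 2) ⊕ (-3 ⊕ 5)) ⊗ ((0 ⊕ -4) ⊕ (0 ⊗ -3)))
(((2 ⊗ 2) ⊕ (-3 ⊕ 5)) ⊗ ((0 ⊕ -4) ⊕ (0 ⊗ -3))) = -7

Expand innermost to outermost. Recall ⊕ takes the minimum of its arguments and ⊗ takes their sum. Working out the expression (((2 ⊗ 2) ⊕ (-3 ⊕ 5)) ⊗ ((0 ⊕ -4) ⊕ (0 ⊗ -3))) gives -7.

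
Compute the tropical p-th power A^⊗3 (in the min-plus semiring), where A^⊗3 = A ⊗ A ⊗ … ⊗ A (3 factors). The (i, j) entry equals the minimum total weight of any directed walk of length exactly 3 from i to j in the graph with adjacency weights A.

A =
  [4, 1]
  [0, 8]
A^⊗3 =
  [5, 2]
  [1, 5]

Each entry (A^⊗3)_ij equals the minimum over all length-3 walks i = v_0 → v_1 → … → v_3 = j of Σ_t A[v_t][v_{t+1}]. For example, for (i, j) = (0, 1) we minimise over 4 possible intermediate vertex sequences; the minimum is 2, attained along the walk 0 → 1 → 0 → 1.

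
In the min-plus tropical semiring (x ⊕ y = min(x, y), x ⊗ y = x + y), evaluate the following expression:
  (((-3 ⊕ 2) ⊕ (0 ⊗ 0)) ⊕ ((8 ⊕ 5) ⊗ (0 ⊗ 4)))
(((-3 ⊕ 2) ⊕ (0 ⊗ 0)) ⊕ ((8 ⊕ 5) ⊗ (0 ⊗ 4))) = -3

Expand innermost to outermost. Recall ⊕ takes the minimum of its arguments and ⊗ takes their sum. Working out the expression (((-3 ⊕ 2) ⊕ (0 ⊗ 0)) ⊕ ((8 ⊕ 5) ⊗ (0 ⊗ 4))) gives -3.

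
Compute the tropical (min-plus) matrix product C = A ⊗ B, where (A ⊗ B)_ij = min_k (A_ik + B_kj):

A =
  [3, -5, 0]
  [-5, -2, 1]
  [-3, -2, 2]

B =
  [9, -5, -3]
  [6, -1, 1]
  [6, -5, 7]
A ⊗ B =
  [1, -6, -4]
  [4, -10, -8]
  [4, -8, -6]

Apply the min-plus product entry-by-entry:
  C[0][0] = min over k of (A[0][0] + B[0][0] = 3 + 9 = 12, A[0][1] + B[1][0] = -5 + 6 = 1, A[0][2] + B[2][0] = 0 + 6 = 6) = 1 (attained at k = 1)
  C[0][1] = min over k of (A[0][0] + B[0][1] = 3 + -5 = -2, A[0][1] + B[1][1] = -5 + -1 = -6, A[0][2] + B[2][1] = 0 + -5 = -5) = -6 (attained at k = 1)
  C[0][2] = min over k of (A[0][0] + B[0][2] = 3 + -3 = 0, A[0][1] + B[1][2] = -5 + 1 = -4, A[0][2] + B[2][2] = 0 + 7 = 7) = -4 (attained at k = 1)
  C[1][0] = min over k of (A[1][0] + B[0][0] = -5 + 9 = 4, A[1][1] + B[1][0] = -2 + 6 = 4, A[1][2] + B[2][0] = 1 + 6 = 7) = 4 (attained at k = 0)
  C[1][1] = min over k of (A[1][0] + B[0][1] = -5 + -5 = -10, A[1][1] + B[1][1] = -2 + -1 = -3, A[1][2] + B[2][1] = 1 + -5 = -4) = -10 (attained at k = 0)
  C[1][2] = min over k of (A[1][0] + B[0][2] = -5 + -3 = -8, A[1][1] + B[1][2] = -2 + 1 = -1, A[1][2] + B[2][2] = 1 + 7 = 8) = -8 (attained at k = 0)
  C[2][0] = min over k of (A[2][0] + B[0][0] = -3 + 9 = 6, A[2][1] + B[1][0] = -2 + 6 = 4, A[2][2] + B[2][0] = 2 + 6 = 8) = 4 (attained at k = 1)
  C[2][1] = min over k of (A[2][0] + B[0][1] = -3 + -5 = -8, A[2][1] + B[1][1] = -2 + -1 = -3, A[2][2] + B[2][1] = 2 + -5 = -3) = -8 (attained at k = 0)
  C[2][2] = min over k of (A[2][0] + B[0][2] = -3 + -3 = -6, A[2][1] + B[1][2] = -2 + 1 = -1, A[2][2] + B[2][2] = 2 + 7 = 9) = -6 (attained at k = 0)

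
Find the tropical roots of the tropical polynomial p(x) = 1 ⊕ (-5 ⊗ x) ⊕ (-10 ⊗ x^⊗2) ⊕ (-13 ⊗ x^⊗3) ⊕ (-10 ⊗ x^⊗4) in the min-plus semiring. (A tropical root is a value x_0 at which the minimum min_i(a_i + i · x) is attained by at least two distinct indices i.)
Roots: {-3, 3, 5, 6}

Each tropical root is a break point of the lower envelope of the lines y = a_i + i · x (there are 5 lines, with slopes 0, 1, ..., 4). Only the lines that attain the minimum somewhere contribute to roots; other lines are dominated. Here the surviving (envelope) indices are i = 4, i = 3, i = 2, i = 1, i = 0.
Intersections between consecutive envelope lines give the roots: for adjacent envelope indices i < j the intersection is x = (a_i − a_j) / (j − i). Reading off the sorted break points: {-3, 3, 5, 6}.
Verification: at each break x_0, at least two indices attain the minimum of min_i(a_i + i · x_0).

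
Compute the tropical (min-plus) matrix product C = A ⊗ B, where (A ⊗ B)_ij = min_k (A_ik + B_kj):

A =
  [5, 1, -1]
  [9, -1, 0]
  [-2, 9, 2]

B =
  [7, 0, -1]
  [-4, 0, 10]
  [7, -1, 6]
A ⊗ B =
  [-3, -2, 4]
  [-5, -1, 6]
  [5, -2, -3]

Apply the min-plus product entry-by-entry:
  C[0][0] = min over k of (A[0][0] + B[0][0] = 5 + 7 = 12, A[0][1] + B[1][0] = 1 + -4 = -3, A[0][2] + B[2][0] = -1 + 7 = 6) = -3 (attained at k = 1)
  C[0][1] = min over k of (A[0][0] + B[0][1] = 5 + 0 = 5, A[0][1] + B[1][1] = 1 + 0 = 1, A[0][2] + B[2][1] = -1 + -1 = -2) = -2 (attained at k = 2)
  C[0][2] = min over k of (A[0][0] + B[0][2] = 5 + -1 = 4, A[0][1] + B[1][2] = 1 + 10 = 11, A[0][2] + B[2][2] = -1 + 6 = 5) = 4 (attained at k = 0)
  C[1][0] = min over k of (A[1][0] + B[0][0] = 9 + 7 = 16, A[1][1] + B[1][0] = -1 + -4 = -5, A[1][2] + B[2][0] = 0 + 7 = 7) = -5 (attained at k = 1)
  C[1][1] = min over k of (A[1][0] + B[0][1] = 9 + 0 = 9, A[1][1] + B[1][1] = -1 + 0 = -1, A[1][2] + B[2][1] = 0 + -1 = -1) = -1 (attained at k = 1)
  C[1][2] = min over k of (A[1][0] + B[0][2] = 9 + -1 = 8, A[1][1] + B[1][2] = -1 + 10 = 9, A[1][2] + B[2][2] = 0 + 6 = 6) = 6 (attained at k = 2)
  C[2][0] = min over k of (A[2][0] + B[0][0] = -2 + 7 = 5, A[2][1] + B[1][0] = 9 + -4 = 5, A[2][2] + B[2][0] = 2 + 7 = 9) = 5 (attained at k = 0)
  C[2][1] = min over k of (A[2][0] + B[0][1] = -2 + 0 = -2, A[2][1] + B[1][1] = 9 + 0 = 9, A[2][2] + B[2][1] = 2 + -1 = 1) = -2 (attained at k = 0)
  C[2][2] = min over k of (A[2][0] + B[0][2] = -2 + -1 = -3, A[2][1] + B[1][2] = 9 + 10 = 19, A[2][2] + B[2][2] = 2 + 6 = 8) = -3 (attained at k = 0)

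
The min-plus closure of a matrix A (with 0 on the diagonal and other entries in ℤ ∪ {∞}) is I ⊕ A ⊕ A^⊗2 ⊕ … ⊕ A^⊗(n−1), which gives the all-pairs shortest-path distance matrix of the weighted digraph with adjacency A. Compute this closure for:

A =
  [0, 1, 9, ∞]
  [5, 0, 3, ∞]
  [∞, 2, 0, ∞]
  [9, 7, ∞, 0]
Closure =
  [0, 1, 4, ∞]
  [5, 0, 3, ∞]
  [7, 2, 0, ∞]
  [9, 7, 10, 0]

This is the Floyd-Warshall all-pairs shortest-path computation. For each intermediate vertex k = 0, 1, …, 3, update dist[i][j] ← min(dist[i][j], dist[i][k] + dist[k][j]). The final matrix gives, for each (i, j), the minimum total weight of any directed path from i to j (possibly empty when i = j).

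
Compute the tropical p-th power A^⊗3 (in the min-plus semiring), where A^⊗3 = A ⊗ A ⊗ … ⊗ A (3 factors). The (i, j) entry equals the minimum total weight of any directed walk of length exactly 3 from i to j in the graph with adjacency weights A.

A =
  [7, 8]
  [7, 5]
A^⊗3 =
  [20, 18]
  [17, 15]

Each entry (A^⊗3)_ij equals the minimum over all length-3 walks i = v_0 → v_1 → … → v_3 = j of Σ_t A[v_t][v_{t+1}]. For example, for (i, j) = (0, 1) we minimise over 4 possible intermediate vertex sequences; the minimum is 18, attained along the walk 0 → 1 → 1 → 1.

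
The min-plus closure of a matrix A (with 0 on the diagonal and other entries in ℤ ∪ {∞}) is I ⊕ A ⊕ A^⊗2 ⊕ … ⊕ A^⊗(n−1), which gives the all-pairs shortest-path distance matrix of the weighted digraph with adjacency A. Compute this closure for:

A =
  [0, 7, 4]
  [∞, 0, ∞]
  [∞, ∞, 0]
Closure =
  [0, 7, 4]
  [∞, 0, ∞]
  [∞, ∞, 0]

This is the Floyd-Warshall all-pairs shortest-path computation. For each intermediate vertex k = 0, 1, …, 2, update dist[i][j] ← min(dist[i][j], dist[i][k] + dist[k][j]). The final matrix gives, for each (i, j), the minimum total weight of any directed path from i to j (possibly empty when i = j).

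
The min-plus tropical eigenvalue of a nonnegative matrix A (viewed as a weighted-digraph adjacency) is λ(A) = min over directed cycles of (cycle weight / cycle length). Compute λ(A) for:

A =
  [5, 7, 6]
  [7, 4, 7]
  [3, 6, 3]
λ(A) = 3

Enumerate directed cycles and compute their means (weight / length). Sample:
  cycle 0 → 0: weight = 5, length = 1, mean = 5/1 ≈ 5.000
  cycle 1 → 1: weight = 4, length = 1, mean = 4/1 ≈ 4.000
  cycle 2 → 2: weight = 3, length = 1, mean = 3/1 ≈ 3.000
  cycle 0 → 1 → 0: weight = 14, length = 2, mean = 14/2 ≈ 7.000
  cycle 0 → 2 → 0: weight = 9, length = 2, mean = 9/2 ≈ 4.500
  cycle 1 → 0 → 1: weight = 14, length = 2, mean = 14/2 ≈ 7.000
Minimum mean = 3.000, attained e.g. along the cycle 2 → 2 with weight 3 and length 1. So λ(A) = 3/1 = 3.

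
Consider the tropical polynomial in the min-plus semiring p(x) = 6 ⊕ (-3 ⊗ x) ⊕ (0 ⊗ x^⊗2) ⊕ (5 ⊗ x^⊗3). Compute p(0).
p(0) = -3

A tropical monomial a ⊗ x^⊗i evaluates to a + i · x. Evaluating each term at x = 0:
  Term 0 contributes 6 + 0 · 0 = 6
  Term 1 contributes -3 + 1 · 0 = -3
  Term 2 contributes 0 + 2 · 0 = 0
  Term 3 contributes 5 + 3 · 0 = 5
p(0) = ⊕ of these = min[6, -3, 0, 5] = -3.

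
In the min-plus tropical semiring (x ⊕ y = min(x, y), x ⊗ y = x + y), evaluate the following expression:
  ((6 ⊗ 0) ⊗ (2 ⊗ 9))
((6 ⊗ 0) ⊗ (2 ⊗ 9)) = 17

Expand innermost to outermost. Recall ⊕ takes the minimum of its arguments and ⊗ takes their sum. Working out the expression ((6 ⊗ 0) ⊗ (2 ⊗ 9)) gives 17.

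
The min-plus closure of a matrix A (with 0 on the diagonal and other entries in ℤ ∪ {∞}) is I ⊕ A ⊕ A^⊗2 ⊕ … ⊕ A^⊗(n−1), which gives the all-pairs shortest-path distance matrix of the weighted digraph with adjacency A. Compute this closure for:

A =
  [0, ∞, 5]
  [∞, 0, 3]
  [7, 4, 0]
Closure =
  [0, 9, 5]
  [10, 0, 3]
  [7, 4, 0]

This is the Floyd-Warshall all-pairs shortest-path computation. For each intermediate vertex k = 0, 1, …, 2, update dist[i][j] ← min(dist[i][j], dist[i][k] + dist[k][j]). The final matrix gives, for each (i, j), the minimum total weight of any directed path from i to j (possibly empty when i = j).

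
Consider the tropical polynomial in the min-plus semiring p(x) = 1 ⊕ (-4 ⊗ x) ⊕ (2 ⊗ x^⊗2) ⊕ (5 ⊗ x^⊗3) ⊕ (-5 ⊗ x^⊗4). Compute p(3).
p(3) = -1

A tropical monomial a ⊗ x^⊗i evaluates to a + i · x. Evaluating each term at x = 3:
  Term 0 contributes 1 + 0 · 3 = 1
  Term 1 contributes -4 + 1 · 3 = -1
  Term 2 contributes 2 + 2 · 3 = 8
  Term 3 contributes 5 + 3 · 3 = 14
  Term 4 contributes -5 + 4 · 3 = 7
p(3) = ⊕ of these = min[1, -1, 8, 14, 7] = -1.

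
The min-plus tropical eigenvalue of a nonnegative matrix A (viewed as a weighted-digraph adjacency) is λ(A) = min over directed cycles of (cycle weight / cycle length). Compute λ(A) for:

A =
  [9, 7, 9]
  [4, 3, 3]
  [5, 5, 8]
λ(A) = 3

Enumerate directed cycles and compute their means (weight / length). Sample:
  cycle 0 → 0: weight = 9, length = 1, mean = 9/1 ≈ 9.000
  cycle 1 → 1: weight = 3, length = 1, mean = 3/1 ≈ 3.000
  cycle 2 → 2: weight = 8, length = 1, mean = 8/1 ≈ 8.000
  cycle 0 → 1 → 0: weight = 11, length = 2, mean = 11/2 ≈ 5.500
  cycle 0 → 2 → 0: weight = 14, length = 2, mean = 14/2 ≈ 7.000
  cycle 1 → 0 → 1: weight = 11, length = 2, mean = 11/2 ≈ 5.500
Minimum mean = 3.000, attained e.g. along the cycle 1 → 1 with weight 3 and length 1. So λ(A) = 3/1 = 3.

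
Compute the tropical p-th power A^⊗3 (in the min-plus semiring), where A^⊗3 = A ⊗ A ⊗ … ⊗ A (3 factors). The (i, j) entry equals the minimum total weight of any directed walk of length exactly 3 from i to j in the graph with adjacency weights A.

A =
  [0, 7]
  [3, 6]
A^⊗3 =
  [0, 7]
  [3, 10]

Each entry (A^⊗3)_ij equals the minimum over all length-3 walks i = v_0 → v_1 → … → v_3 = j of Σ_t A[v_t][v_{t+1}]. For example, for (i, j) = (0, 1) we minimise over 4 possible intermediate vertex sequences; the minimum is 7, attained along the walk 0 → 0 → 0 → 1.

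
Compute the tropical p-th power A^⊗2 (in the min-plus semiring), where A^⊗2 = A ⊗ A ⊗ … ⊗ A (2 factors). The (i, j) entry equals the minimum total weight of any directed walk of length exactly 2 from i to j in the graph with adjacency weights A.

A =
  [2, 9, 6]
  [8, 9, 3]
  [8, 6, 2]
A^⊗2 =
  [4, 11, 8]
  [10, 9, 5]
  [10, 8, 4]

Each entry (A^⊗2)_ij equals the minimum over all length-2 walks i = v_0 → v_1 → … → v_2 = j of Σ_t A[v_t][v_{t+1}]. For example, for (i, j) = (0, 2) we minimise over 3 possible intermediate vertex sequences; the minimum is 8, attained along the walk 0 → 0 → 2.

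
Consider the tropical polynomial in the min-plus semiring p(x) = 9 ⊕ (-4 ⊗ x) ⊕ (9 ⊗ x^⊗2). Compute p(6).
p(6) = 2

A tropical monomial a ⊗ x^⊗i evaluates to a + i · x. Evaluating each term at x = 6:
  Term 0 contributes 9 + 0 · 6 = 9
  Term 1 contributes -4 + 1 · 6 = 2
  Term 2 contributes 9 + 2 · 6 = 21
p(6) = ⊕ of these = min[9, 2, 21] = 2.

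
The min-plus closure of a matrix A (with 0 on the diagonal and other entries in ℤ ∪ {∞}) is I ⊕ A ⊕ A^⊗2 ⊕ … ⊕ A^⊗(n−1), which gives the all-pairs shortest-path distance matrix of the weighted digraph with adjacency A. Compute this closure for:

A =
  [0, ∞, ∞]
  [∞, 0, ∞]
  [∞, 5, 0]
Closure =
  [0, ∞, ∞]
  [∞, 0, ∞]
  [∞, 5, 0]

This is the Floyd-Warshall all-pairs shortest-path computation. For each intermediate vertex k = 0, 1, …, 2, update dist[i][j] ← min(dist[i][j], dist[i][k] + dist[k][j]). The final matrix gives, for each (i, j), the minimum total weight of any directed path from i to j (possibly empty when i = j).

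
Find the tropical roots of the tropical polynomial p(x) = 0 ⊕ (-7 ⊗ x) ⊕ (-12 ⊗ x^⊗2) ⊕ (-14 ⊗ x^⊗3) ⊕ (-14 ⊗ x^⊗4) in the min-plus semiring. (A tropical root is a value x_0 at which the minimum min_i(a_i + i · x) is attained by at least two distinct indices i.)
Roots: {0, 2, 5, 7}

Each tropical root is a break point of the lower envelope of the lines y = a_i + i · x (there are 5 lines, with slopes 0, 1, ..., 4). Only the lines that attain the minimum somewhere contribute to roots; other lines are dominated. Here the surviving (envelope) indices are i = 4, i = 3, i = 2, i = 1, i = 0.
Intersections between consecutive envelope lines give the roots: for adjacent envelope indices i < j the intersection is x = (a_i − a_j) / (j − i). Reading off the sorted break points: {0, 2, 5, 7}.
Verification: at each break x_0, at least two indices attain the minimum of min_i(a_i + i · x_0).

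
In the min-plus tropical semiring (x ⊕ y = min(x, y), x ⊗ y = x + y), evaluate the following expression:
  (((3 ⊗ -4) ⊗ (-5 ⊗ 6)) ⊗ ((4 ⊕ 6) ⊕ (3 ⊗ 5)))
(((3 ⊗ -4) ⊗ (-5 ⊗ 6)) ⊗ ((4 ⊕ 6) ⊕ (3 ⊗ 5))) = 4

Expand innermost to outermost. Recall ⊕ takes the minimum of its arguments and ⊗ takes their sum. Working out the expression (((3 ⊗ -4) ⊗ (-5 ⊗ 6)) ⊗ ((4 ⊕ 6) ⊕ (3 ⊗ 5))) gives 4.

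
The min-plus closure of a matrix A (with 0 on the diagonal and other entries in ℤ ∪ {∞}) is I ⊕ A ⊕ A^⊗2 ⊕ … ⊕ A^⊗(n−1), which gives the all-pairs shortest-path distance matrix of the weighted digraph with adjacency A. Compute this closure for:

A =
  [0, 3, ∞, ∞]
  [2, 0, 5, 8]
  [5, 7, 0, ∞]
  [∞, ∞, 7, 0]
Closure =
  [0, 3, 8, 11]
  [2, 0, 5, 8]
  [5, 7, 0, 15]
  [12, 14, 7, 0]

This is the Floyd-Warshall all-pairs shortest-path computation. For each intermediate vertex k = 0, 1, …, 3, update dist[i][j] ← min(dist[i][j], dist[i][k] + dist[k][j]). The final matrix gives, for each (i, j), the minimum total weight of any directed path from i to j (possibly empty when i = j).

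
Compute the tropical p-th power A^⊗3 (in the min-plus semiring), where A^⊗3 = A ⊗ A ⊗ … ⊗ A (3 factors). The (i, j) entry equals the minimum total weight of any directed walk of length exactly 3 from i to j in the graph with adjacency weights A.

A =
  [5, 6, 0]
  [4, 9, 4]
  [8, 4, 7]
A^⊗3 =
  [8, 9, 8]
  [12, 8, 9]
  [13, 12, 8]

Each entry (A^⊗3)_ij equals the minimum over all length-3 walks i = v_0 → v_1 → … → v_3 = j of Σ_t A[v_t][v_{t+1}]. For example, for (i, j) = (0, 2) we minimise over 9 possible intermediate vertex sequences; the minimum is 8, attained along the walk 0 → 2 → 0 → 2.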